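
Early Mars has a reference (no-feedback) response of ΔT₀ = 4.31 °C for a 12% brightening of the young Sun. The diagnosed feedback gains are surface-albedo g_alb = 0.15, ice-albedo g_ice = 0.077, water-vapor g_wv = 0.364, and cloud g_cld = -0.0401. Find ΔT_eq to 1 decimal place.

9.6 °C

Total gain g = 0.15 + 0.077 + 0.364 − 0.0401 = 0.5509.
Amplification A = 1/(1 − 0.5509) = 2.227.
ΔT = 4.31 × 2.227 = 9.6 °C.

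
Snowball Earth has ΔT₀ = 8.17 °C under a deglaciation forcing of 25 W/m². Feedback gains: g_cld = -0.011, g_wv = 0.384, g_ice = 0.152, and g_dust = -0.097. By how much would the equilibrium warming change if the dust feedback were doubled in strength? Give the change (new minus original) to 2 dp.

Original: g = 0.428, ΔT = 8.17/(1−0.428) = 14.2832 °C.
With doubled dust: g' = 0.331, ΔT' = 8.17/(1−0.331) = 12.2123 °C.
Change = 12.2123 − 14.2832 = -2.07 °C.

-2.07 °C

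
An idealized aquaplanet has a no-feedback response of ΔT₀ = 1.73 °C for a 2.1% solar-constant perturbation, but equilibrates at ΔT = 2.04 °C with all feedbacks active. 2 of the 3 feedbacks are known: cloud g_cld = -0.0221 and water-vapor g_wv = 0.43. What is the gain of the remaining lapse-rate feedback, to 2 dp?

Amplification A = ΔT/ΔT₀ = 2.04/1.73 = 1.179.
Total gain g = 1 − 1/A = 1 − 1/1.179 = 0.1518.
Known gains sum to -0.0221 + 0.43 = 0.4079.
g_lr = 0.1518 − 0.4079 = -0.26.

-0.26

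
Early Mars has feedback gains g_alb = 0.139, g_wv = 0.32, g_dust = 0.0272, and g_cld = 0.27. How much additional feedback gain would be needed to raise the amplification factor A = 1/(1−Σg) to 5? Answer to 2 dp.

Current total gain = 0.7562.
Target gain for A = 5: g* = 1 − 1/5 = 0.8.
Additional gain needed = 0.8 − 0.7562 = 0.04.

0.04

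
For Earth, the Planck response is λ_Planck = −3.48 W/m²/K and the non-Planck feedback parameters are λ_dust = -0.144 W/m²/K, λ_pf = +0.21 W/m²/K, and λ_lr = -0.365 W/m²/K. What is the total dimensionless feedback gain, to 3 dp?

-0.086

Convert to gains: g_dust = -0.144/3.48 = -0.04138; g_pf = 0.21/3.48 = 0.06034; g_lr = -0.365/3.48 = -0.1049.
Total gain g = -0.08594.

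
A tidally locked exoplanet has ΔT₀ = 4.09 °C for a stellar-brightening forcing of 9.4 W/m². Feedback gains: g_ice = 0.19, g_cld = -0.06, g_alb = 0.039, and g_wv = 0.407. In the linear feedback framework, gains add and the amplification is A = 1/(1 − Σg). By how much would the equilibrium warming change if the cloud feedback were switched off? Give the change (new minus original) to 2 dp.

Original: g = 0.576, ΔT = 4.09/(1−0.576) = 9.6462 °C.
Without cloud: g' = 0.636, ΔT' = 4.09/(1−0.636) = 11.2363 °C.
Change = 11.2363 − 9.6462 = 1.59 °C.

1.59 °C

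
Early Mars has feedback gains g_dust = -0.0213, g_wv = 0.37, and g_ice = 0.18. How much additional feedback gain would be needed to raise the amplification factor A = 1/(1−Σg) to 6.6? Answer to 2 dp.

0.32

Current total gain = 0.5287.
Target gain for A = 6.6: g* = 1 − 1/6.6 = 0.8485.
Additional gain needed = 0.8485 − 0.5287 = 0.32.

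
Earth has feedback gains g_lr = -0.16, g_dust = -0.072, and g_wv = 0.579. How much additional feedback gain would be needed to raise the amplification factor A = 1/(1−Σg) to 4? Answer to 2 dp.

Current total gain = 0.347.
Target gain for A = 4: g* = 1 − 1/4 = 0.75.
Additional gain needed = 0.75 − 0.347 = 0.40.

0.40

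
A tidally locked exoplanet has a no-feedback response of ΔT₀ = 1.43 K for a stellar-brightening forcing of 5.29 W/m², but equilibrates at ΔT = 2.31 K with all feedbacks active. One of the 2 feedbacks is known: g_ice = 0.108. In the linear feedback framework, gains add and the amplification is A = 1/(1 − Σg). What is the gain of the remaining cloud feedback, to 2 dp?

Amplification A = ΔT/ΔT₀ = 2.31/1.43 = 1.615.
Total gain g = 1 − 1/A = 1 − 1/1.615 = 0.3808.
The known gain is 0.108.
g_cld = 0.3808 − 0.108 = 0.27.

0.27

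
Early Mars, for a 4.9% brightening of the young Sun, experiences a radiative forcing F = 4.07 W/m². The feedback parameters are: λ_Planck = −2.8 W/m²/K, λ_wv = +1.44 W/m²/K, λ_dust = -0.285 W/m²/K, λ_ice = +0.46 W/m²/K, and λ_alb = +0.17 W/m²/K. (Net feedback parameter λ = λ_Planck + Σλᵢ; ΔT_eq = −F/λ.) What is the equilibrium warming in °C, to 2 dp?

4.01 °C

Net feedback parameter λ = (−2.8) + (+1.44) + (-0.285) + (+0.46) + (+0.17) = -1.015 W/m²/K.
ΔT = −F/λ = −4.07/(-1.015) = 4.01 °C.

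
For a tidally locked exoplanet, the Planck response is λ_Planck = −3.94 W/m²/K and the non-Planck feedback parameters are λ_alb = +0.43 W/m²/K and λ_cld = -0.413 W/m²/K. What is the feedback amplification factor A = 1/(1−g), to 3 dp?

1.004

Convert to gains: g_alb = 0.43/3.94 = 0.1091; g_cld = -0.413/3.94 = -0.1048.
Total gain g = 0.0043.
A = 1/(1 − 0.0043) = 1.004.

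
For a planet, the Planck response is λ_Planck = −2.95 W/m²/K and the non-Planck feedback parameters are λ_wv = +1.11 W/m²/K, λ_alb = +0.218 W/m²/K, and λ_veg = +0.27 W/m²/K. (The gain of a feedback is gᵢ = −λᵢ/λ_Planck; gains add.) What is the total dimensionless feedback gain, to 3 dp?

0.542

Convert to gains: g_wv = 1.11/2.95 = 0.3763; g_alb = 0.218/2.95 = 0.0739; g_veg = 0.27/2.95 = 0.09153.
Total gain g = 0.54173.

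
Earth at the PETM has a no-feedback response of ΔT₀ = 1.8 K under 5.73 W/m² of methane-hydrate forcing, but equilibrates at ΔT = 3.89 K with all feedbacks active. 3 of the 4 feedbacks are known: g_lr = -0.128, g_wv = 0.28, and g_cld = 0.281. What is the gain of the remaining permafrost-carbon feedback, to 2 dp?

0.10

Amplification A = ΔT/ΔT₀ = 3.89/1.8 = 2.161.
Total gain g = 1 − 1/A = 1 − 1/2.161 = 0.5373.
Known gains sum to -0.128 + 0.28 + 0.281 = 0.433.
g_pf = 0.5373 − 0.433 = 0.10.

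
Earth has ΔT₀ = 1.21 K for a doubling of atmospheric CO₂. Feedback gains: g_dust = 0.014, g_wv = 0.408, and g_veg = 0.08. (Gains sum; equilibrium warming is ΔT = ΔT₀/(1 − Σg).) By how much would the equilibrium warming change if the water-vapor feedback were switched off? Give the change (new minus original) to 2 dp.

-1.09 K

Original: g = 0.502, ΔT = 1.21/(1−0.502) = 2.4297 K.
Without water-vapor: g' = 0.094, ΔT' = 1.21/(1−0.094) = 1.3355 K.
Change = 1.3355 − 2.4297 = -1.09 K.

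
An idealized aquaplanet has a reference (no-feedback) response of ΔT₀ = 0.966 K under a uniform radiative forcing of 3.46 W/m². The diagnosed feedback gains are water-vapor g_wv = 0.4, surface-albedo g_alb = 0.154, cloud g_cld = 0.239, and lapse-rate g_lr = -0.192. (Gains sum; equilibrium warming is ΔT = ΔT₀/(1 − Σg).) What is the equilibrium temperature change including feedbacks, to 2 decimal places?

2.42 K

Total gain g = 0.4 + 0.154 + 0.239 − 0.192 = 0.601.
Amplification A = 1/(1 − 0.601) = 2.506.
ΔT = 0.966 × 2.506 = 2.42 K.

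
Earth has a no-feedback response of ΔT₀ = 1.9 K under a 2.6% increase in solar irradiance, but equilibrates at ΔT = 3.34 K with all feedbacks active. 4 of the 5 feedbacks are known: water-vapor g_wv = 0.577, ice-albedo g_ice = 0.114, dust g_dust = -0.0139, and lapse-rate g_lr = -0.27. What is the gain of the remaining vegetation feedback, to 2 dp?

0.02

Amplification A = ΔT/ΔT₀ = 3.34/1.9 = 1.758.
Total gain g = 1 − 1/A = 1 − 1/1.758 = 0.4312.
Known gains sum to 0.577 + 0.114 − 0.0139 − 0.27 = 0.4071.
g_veg = 0.4312 − 0.4071 = 0.02.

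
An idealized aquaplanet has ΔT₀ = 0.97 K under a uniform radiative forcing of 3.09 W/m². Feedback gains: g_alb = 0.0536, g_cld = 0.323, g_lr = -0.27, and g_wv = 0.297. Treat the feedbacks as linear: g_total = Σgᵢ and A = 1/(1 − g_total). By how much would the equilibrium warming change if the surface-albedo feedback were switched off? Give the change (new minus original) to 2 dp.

-0.13 K

Original: g = 0.4036, ΔT = 0.97/(1−0.4036) = 1.6264 K.
Without surface-albedo: g' = 0.35, ΔT' = 0.97/(1−0.35) = 1.4923 K.
Change = 1.4923 − 1.6264 = -0.13 K.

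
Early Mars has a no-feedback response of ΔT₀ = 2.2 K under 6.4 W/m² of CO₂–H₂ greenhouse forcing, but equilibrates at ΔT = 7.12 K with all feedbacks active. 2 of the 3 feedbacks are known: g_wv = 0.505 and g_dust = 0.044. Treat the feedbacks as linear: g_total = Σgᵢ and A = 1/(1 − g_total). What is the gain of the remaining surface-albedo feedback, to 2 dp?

Amplification A = ΔT/ΔT₀ = 7.12/2.2 = 3.236.
Total gain g = 1 − 1/A = 1 − 1/3.236 = 0.691.
Known gains sum to 0.505 + 0.044 = 0.549.
g_alb = 0.691 − 0.549 = 0.14.

0.14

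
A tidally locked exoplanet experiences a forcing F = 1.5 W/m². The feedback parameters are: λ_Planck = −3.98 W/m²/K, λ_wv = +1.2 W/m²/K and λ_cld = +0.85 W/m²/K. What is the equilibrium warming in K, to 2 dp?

0.78 K

Net feedback parameter λ = (−3.98) + (+1.2) + (+0.85) = -1.93 W/m²/K.
ΔT = −F/λ = −1.5/(-1.93) = 0.78 K.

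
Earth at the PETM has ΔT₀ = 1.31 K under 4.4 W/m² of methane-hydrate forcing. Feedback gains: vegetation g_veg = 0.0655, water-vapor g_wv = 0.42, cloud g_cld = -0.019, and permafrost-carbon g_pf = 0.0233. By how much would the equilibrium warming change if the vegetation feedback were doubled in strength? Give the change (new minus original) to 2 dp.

0.38 K

Original: g = 0.4898, ΔT = 1.31/(1−0.4898) = 2.5676 K.
With doubled vegetation: g' = 0.5553, ΔT' = 1.31/(1−0.5553) = 2.9458 K.
Change = 2.9458 − 2.5676 = 0.38 K.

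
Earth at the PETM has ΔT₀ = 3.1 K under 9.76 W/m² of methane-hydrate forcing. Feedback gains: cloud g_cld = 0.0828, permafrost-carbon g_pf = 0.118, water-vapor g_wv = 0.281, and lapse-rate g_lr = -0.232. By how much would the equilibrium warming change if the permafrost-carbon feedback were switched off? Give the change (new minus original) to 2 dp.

Original: g = 0.2498, ΔT = 3.1/(1−0.2498) = 4.1322 K.
Without permafrost-carbon: g' = 0.1318, ΔT' = 3.1/(1−0.1318) = 3.5706 K.
Change = 3.5706 − 4.1322 = -0.56 K.

-0.56 K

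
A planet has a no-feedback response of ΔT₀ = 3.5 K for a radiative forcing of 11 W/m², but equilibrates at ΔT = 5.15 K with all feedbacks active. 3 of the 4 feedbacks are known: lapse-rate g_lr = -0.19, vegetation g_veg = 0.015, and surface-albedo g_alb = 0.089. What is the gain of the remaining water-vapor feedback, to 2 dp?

Amplification A = ΔT/ΔT₀ = 5.15/3.5 = 1.471.
Total gain g = 1 − 1/A = 1 − 1/1.471 = 0.3202.
Known gains sum to -0.19 + 0.015 + 0.089 = -0.086.
g_wv = 0.3202 + 0.086 = 0.41.

0.41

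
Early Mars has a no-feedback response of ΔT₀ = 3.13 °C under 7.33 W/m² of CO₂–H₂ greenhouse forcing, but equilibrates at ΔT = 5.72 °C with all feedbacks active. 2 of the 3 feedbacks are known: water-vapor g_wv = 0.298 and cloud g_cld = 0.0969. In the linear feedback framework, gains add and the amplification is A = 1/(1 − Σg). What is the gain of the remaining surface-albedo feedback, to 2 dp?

0.06

Amplification A = ΔT/ΔT₀ = 5.72/3.13 = 1.827.
Total gain g = 1 − 1/A = 1 − 1/1.827 = 0.4527.
Known gains sum to 0.298 + 0.0969 = 0.3949.
g_alb = 0.4527 − 0.3949 = 0.06.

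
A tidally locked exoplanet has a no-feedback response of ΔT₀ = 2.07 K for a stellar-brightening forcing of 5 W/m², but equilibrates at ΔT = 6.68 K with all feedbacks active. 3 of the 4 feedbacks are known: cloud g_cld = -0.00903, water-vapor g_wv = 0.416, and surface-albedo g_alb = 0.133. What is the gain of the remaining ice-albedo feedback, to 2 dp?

0.15

Amplification A = ΔT/ΔT₀ = 6.68/2.07 = 3.227.
Total gain g = 1 − 1/A = 1 − 1/3.227 = 0.6901.
Known gains sum to -0.00903 + 0.416 + 0.133 = 0.53997.
g_ice = 0.6901 − 0.53997 = 0.15.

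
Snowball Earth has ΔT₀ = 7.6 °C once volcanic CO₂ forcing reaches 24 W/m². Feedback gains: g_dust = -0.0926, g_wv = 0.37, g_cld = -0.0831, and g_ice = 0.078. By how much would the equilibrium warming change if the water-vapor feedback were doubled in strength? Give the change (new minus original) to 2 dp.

10.80 °C

Original: g = 0.2723, ΔT = 7.6/(1−0.2723) = 10.4439 °C.
With doubled water-vapor: g' = 0.6423, ΔT' = 7.6/(1−0.6423) = 21.2469 °C.
Change = 21.2469 − 10.4439 = 10.80 °C.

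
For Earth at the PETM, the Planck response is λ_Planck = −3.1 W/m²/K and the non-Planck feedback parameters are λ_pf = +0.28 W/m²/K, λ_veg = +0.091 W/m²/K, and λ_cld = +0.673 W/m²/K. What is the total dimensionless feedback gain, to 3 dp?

0.337

Convert to gains: g_pf = 0.28/3.1 = 0.09032; g_veg = 0.091/3.1 = 0.02935; g_cld = 0.673/3.1 = 0.2171.
Total gain g = 0.33677.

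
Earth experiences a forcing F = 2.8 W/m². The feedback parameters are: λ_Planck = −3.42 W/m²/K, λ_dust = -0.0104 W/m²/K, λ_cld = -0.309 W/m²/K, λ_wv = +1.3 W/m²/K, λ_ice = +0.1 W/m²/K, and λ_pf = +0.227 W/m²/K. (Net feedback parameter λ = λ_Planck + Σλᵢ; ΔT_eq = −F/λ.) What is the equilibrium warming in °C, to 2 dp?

Net feedback parameter λ = (−3.42) + (-0.0104) + (-0.309) + (+1.3) + (+0.1) + (+0.227) = -2.1124 W/m²/K.
ΔT = −F/λ = −2.8/(-2.1124) = 1.33 °C.

1.33 °C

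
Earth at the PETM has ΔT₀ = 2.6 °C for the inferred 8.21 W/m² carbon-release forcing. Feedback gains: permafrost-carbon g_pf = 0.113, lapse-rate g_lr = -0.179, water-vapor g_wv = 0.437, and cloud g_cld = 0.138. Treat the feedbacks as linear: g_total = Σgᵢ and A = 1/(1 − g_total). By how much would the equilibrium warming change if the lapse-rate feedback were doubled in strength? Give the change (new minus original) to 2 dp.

Original: g = 0.509, ΔT = 2.6/(1−0.509) = 5.2953 °C.
With doubled lapse-rate: g' = 0.33, ΔT' = 2.6/(1−0.33) = 3.8806 °C.
Change = 3.8806 − 5.2953 = -1.41 °C.

-1.41 °C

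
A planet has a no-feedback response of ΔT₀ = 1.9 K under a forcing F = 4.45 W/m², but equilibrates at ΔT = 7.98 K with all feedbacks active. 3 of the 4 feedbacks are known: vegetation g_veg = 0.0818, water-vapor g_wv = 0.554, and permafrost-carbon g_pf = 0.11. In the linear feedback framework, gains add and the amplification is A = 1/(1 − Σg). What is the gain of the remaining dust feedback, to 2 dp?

0.02

Amplification A = ΔT/ΔT₀ = 7.98/1.9 = 4.2.
Total gain g = 1 − 1/A = 1 − 1/4.2 = 0.7619.
Known gains sum to 0.0818 + 0.554 + 0.11 = 0.7458.
g_dust = 0.7619 − 0.7458 = 0.02.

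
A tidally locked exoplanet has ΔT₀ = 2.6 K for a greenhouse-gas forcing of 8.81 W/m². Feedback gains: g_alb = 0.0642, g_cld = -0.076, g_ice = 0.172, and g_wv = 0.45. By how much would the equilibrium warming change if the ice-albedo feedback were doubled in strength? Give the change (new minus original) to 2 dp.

Original: g = 0.6102, ΔT = 2.6/(1−0.6102) = 6.6701 K.
With doubled ice-albedo: g' = 0.7822, ΔT' = 2.6/(1−0.7822) = 11.9376 K.
Change = 11.9376 − 6.6701 = 5.27 K.

5.27 K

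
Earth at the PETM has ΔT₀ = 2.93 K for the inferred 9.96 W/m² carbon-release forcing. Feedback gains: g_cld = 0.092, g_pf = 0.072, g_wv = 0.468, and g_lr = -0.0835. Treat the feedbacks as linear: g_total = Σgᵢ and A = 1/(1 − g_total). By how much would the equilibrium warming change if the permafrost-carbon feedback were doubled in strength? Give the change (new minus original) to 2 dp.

1.23 K

Original: g = 0.5485, ΔT = 2.93/(1−0.5485) = 6.4895 K.
With doubled permafrost-carbon: g' = 0.6205, ΔT' = 2.93/(1−0.6205) = 7.7207 K.
Change = 7.7207 − 6.4895 = 1.23 K.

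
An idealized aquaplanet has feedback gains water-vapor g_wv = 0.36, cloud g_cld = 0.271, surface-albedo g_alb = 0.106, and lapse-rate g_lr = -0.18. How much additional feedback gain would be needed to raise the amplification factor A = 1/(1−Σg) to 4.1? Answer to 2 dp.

Current total gain = 0.557.
Target gain for A = 4.1: g* = 1 − 1/4.1 = 0.7561.
Additional gain needed = 0.7561 − 0.557 = 0.20.

0.20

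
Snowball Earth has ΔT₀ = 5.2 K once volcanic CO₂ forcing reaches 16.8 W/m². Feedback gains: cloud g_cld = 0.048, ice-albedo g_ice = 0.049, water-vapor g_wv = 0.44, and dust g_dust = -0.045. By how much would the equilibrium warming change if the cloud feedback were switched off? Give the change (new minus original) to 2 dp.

Original: g = 0.492, ΔT = 5.2/(1−0.492) = 10.2362 K.
Without cloud: g' = 0.444, ΔT' = 5.2/(1−0.444) = 9.3525 K.
Change = 9.3525 − 10.2362 = -0.88 K.

-0.88 K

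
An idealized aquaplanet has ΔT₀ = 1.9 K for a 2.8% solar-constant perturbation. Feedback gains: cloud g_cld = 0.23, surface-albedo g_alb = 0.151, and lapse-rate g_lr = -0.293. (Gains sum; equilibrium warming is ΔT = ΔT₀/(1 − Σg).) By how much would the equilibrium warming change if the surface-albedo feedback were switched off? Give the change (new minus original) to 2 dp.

Original: g = 0.088, ΔT = 1.9/(1−0.088) = 2.0833 K.
Without surface-albedo: g' = -0.063, ΔT' = 1.9/(1+0.063) = 1.7874 K.
Change = 1.7874 − 2.0833 = -0.30 K.

-0.30 K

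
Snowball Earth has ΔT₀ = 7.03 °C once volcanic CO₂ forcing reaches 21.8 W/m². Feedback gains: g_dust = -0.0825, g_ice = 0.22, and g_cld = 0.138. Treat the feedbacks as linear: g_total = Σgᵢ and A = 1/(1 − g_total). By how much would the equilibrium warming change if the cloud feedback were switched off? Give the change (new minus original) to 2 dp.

Original: g = 0.2755, ΔT = 7.03/(1−0.2755) = 9.7032 °C.
Without cloud: g' = 0.1375, ΔT' = 7.03/(1−0.1375) = 8.1507 °C.
Change = 8.1507 − 9.7032 = -1.55 °C.

-1.55 °C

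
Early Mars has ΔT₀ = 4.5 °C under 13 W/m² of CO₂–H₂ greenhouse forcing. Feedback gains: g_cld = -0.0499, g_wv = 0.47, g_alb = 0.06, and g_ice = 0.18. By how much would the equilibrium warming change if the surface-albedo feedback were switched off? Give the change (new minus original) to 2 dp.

Original: g = 0.6601, ΔT = 4.5/(1−0.6601) = 13.2392 °C.
Without surface-albedo: g' = 0.6001, ΔT' = 4.5/(1−0.6001) = 11.2528 °C.
Change = 11.2528 − 13.2392 = -1.99 °C.

-1.99 °C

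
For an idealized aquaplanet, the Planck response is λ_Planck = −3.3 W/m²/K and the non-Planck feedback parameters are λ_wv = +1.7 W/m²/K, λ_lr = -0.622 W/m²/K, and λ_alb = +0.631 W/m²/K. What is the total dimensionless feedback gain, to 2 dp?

Convert to gains: g_wv = 1.7/3.3 = 0.5152; g_lr = -0.622/3.3 = -0.1885; g_alb = 0.631/3.3 = 0.1912.
Total gain g = 0.5179.

0.52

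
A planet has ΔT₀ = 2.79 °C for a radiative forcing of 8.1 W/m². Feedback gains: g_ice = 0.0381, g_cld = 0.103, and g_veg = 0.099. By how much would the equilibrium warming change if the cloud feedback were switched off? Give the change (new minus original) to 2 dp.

Original: g = 0.2401, ΔT = 2.79/(1−0.2401) = 3.6715 °C.
Without cloud: g' = 0.1371, ΔT' = 2.79/(1−0.1371) = 3.2333 °C.
Change = 3.2333 − 3.6715 = -0.44 °C.

-0.44 °C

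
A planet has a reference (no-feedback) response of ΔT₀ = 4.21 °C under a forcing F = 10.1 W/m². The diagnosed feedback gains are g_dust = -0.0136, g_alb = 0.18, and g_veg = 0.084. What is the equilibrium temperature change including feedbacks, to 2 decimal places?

Total gain g = -0.0136 + 0.18 + 0.084 = 0.2504.
Amplification A = 1/(1 − 0.2504) = 1.334.
ΔT = 4.21 × 1.334 = 5.62 °C.

5.62 °C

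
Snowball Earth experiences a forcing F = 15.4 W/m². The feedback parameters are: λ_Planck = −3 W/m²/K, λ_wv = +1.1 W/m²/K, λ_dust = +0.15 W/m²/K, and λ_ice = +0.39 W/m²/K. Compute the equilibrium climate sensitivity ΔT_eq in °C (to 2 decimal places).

Net feedback parameter λ = (−3) + (+1.1) + (+0.15) + (+0.39) = -1.36 W/m²/K.
ΔT = −F/λ = −15.4/(-1.36) = 11.32 °C.

11.32 °C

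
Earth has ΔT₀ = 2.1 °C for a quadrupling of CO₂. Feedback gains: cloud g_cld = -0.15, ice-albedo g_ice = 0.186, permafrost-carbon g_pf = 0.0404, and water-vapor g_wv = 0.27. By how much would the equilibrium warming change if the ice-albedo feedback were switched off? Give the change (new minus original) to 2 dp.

Original: g = 0.3464, ΔT = 2.1/(1−0.3464) = 3.2130 °C.
Without ice-albedo: g' = 0.1604, ΔT' = 2.1/(1−0.1604) = 2.5012 °C.
Change = 2.5012 − 3.2130 = -0.71 °C.

-0.71 °C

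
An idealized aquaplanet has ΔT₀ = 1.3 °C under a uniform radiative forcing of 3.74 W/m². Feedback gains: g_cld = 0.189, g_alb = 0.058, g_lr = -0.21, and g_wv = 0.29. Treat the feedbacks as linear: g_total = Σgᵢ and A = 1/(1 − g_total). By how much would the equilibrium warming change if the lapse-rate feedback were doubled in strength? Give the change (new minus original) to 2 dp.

-0.46 °C

Original: g = 0.327, ΔT = 1.3/(1−0.327) = 1.9316 °C.
With doubled lapse-rate: g' = 0.117, ΔT' = 1.3/(1−0.117) = 1.4723 °C.
Change = 1.4723 − 1.9316 = -0.46 °C.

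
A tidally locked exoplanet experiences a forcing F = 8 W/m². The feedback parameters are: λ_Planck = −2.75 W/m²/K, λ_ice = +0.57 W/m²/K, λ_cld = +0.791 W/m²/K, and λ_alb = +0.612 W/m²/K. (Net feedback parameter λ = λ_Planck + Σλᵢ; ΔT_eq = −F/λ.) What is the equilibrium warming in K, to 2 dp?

10.30 K

Net feedback parameter λ = (−2.75) + (+0.57) + (+0.791) + (+0.612) = -0.777 W/m²/K.
ΔT = −F/λ = −8/(-0.777) = 10.30 K.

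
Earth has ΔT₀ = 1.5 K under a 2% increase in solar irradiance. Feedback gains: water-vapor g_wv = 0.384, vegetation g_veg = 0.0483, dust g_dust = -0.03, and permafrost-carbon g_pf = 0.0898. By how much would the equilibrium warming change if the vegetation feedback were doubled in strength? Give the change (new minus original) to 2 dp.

Original: g = 0.4921, ΔT = 1.5/(1−0.4921) = 2.9533 K.
With doubled vegetation: g' = 0.5404, ΔT' = 1.5/(1−0.5404) = 3.2637 K.
Change = 3.2637 − 2.9533 = 0.31 K.

0.31 K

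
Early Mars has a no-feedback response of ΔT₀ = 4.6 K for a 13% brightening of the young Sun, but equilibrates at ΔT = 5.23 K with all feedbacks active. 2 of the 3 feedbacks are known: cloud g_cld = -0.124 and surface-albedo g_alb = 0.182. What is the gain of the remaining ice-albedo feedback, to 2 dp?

Amplification A = ΔT/ΔT₀ = 5.23/4.6 = 1.137.
Total gain g = 1 − 1/A = 1 − 1/1.137 = 0.1205.
Known gains sum to -0.124 + 0.182 = 0.058.
g_ice = 0.1205 − 0.058 = 0.06.

0.06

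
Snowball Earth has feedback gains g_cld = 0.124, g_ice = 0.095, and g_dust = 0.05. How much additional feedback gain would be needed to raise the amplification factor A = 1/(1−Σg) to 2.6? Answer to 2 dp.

0.35

Current total gain = 0.269.
Target gain for A = 2.6: g* = 1 − 1/2.6 = 0.6154.
Additional gain needed = 0.6154 − 0.269 = 0.35.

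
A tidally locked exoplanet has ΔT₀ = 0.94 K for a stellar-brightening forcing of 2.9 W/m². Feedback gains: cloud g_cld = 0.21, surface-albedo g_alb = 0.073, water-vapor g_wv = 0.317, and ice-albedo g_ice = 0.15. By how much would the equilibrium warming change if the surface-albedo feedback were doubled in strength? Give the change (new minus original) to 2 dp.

1.55 K

Original: g = 0.75, ΔT = 0.94/(1−0.75) = 3.7600 K.
With doubled surface-albedo: g' = 0.823, ΔT' = 0.94/(1−0.823) = 5.3107 K.
Change = 5.3107 − 3.7600 = 1.55 K.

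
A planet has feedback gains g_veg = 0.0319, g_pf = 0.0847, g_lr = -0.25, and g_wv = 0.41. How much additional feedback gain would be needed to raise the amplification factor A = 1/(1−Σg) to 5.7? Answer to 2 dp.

Current total gain = 0.2766.
Target gain for A = 5.7: g* = 1 − 1/5.7 = 0.8246.
Additional gain needed = 0.8246 − 0.2766 = 0.55.

0.55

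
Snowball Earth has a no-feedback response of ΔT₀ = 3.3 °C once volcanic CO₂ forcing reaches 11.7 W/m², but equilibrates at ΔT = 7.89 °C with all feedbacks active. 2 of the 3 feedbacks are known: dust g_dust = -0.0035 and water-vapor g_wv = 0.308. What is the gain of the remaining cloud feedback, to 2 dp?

0.28

Amplification A = ΔT/ΔT₀ = 7.89/3.3 = 2.391.
Total gain g = 1 − 1/A = 1 − 1/2.391 = 0.5818.
Known gains sum to -0.0035 + 0.308 = 0.3045.
g_cld = 0.5818 − 0.3045 = 0.28.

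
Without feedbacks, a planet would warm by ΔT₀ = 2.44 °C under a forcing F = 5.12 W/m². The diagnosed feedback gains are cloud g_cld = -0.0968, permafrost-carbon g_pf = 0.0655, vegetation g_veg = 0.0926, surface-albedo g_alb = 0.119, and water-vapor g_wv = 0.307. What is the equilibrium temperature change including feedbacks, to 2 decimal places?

4.76 °C

Total gain g = -0.0968 + 0.0655 + 0.0926 + 0.119 + 0.307 = 0.4873.
Amplification A = 1/(1 − 0.4873) = 1.95.
ΔT = 2.44 × 1.95 = 4.76 °C.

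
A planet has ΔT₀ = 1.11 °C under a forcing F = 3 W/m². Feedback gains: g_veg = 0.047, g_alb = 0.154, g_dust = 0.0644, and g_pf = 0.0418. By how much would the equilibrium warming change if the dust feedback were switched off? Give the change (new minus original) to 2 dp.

-0.14 °C

Original: g = 0.3072, ΔT = 1.11/(1−0.3072) = 1.6022 °C.
Without dust: g' = 0.2428, ΔT' = 1.11/(1−0.2428) = 1.4659 °C.
Change = 1.4659 − 1.6022 = -0.14 °C.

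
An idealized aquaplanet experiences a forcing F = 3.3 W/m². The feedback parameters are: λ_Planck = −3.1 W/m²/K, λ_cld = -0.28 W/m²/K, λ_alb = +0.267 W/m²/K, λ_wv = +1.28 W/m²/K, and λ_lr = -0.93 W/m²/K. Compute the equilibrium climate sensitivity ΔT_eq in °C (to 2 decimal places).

1.19 °C

Net feedback parameter λ = (−3.1) + (-0.28) + (+0.267) + (+1.28) + (-0.93) = -2.763 W/m²/K.
ΔT = −F/λ = −3.3/(-2.763) = 1.19 °C.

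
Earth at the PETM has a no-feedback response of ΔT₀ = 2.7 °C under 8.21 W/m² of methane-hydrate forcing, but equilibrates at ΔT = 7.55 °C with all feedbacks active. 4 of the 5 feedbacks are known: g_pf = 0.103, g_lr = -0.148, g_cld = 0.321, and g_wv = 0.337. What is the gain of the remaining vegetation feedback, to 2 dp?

0.03

Amplification A = ΔT/ΔT₀ = 7.55/2.7 = 2.796.
Total gain g = 1 − 1/A = 1 − 1/2.796 = 0.6423.
Known gains sum to 0.103 − 0.148 + 0.321 + 0.337 = 0.613.
g_veg = 0.6423 − 0.613 = 0.03.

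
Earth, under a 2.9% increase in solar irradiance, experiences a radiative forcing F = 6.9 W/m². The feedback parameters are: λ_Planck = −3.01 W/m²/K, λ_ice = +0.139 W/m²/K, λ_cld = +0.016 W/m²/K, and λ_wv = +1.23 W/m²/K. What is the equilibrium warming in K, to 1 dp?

Net feedback parameter λ = (−3.01) + (+0.139) + (+0.016) + (+1.23) = -1.625 W/m²/K.
ΔT = −F/λ = −6.9/(-1.625) = 4.2 K.

4.2 K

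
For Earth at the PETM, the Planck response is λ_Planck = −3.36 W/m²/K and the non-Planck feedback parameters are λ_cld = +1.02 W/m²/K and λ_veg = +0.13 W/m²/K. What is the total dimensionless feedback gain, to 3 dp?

0.342

Convert to gains: g_cld = 1.02/3.36 = 0.3036; g_veg = 0.13/3.36 = 0.03869.
Total gain g = 0.34229.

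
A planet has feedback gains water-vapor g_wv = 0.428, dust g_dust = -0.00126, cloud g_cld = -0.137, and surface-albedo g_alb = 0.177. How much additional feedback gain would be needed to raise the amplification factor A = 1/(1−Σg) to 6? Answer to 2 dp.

Current total gain = 0.46674.
Target gain for A = 6: g* = 1 − 1/6 = 0.8333.
Additional gain needed = 0.8333 − 0.46674 = 0.37.

0.37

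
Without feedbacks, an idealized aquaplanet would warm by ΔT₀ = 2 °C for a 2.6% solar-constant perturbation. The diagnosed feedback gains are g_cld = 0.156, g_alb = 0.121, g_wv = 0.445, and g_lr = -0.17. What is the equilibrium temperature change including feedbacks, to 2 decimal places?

4.46 °C

Total gain g = 0.156 + 0.121 + 0.445 − 0.17 = 0.552.
Amplification A = 1/(1 − 0.552) = 2.232.
ΔT = 2 × 2.232 = 4.46 °C.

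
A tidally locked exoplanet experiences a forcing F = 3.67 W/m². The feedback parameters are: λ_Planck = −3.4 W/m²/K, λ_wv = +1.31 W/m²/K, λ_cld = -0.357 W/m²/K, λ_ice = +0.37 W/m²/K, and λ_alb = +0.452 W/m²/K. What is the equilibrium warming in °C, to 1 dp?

Net feedback parameter λ = (−3.4) + (+1.31) + (-0.357) + (+0.37) + (+0.452) = -1.625 W/m²/K.
ΔT = −F/λ = −3.67/(-1.625) = 2.3 °C.

2.3 °C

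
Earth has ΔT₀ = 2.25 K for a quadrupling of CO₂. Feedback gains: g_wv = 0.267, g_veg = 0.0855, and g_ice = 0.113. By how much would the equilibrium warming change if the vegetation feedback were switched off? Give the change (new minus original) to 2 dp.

-0.58 K

Original: g = 0.4655, ΔT = 2.25/(1−0.4655) = 4.2095 K.
Without vegetation: g' = 0.38, ΔT' = 2.25/(1−0.38) = 3.6290 K.
Change = 3.6290 − 4.2095 = -0.58 K.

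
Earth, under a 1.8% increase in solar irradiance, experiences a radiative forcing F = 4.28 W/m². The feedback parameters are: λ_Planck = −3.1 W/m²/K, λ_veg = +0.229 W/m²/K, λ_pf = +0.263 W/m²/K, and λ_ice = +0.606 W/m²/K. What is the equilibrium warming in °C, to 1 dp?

Net feedback parameter λ = (−3.1) + (+0.229) + (+0.263) + (+0.606) = -2.002 W/m²/K.
ΔT = −F/λ = −4.28/(-2.002) = 2.1 °C.

2.1 °C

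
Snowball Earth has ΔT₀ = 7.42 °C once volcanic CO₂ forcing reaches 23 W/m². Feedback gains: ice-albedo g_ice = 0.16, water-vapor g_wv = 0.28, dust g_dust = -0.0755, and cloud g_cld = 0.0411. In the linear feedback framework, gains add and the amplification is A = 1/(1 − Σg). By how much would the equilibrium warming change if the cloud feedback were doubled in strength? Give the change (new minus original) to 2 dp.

0.93 °C

Original: g = 0.4056, ΔT = 7.42/(1−0.4056) = 12.4832 °C.
With doubled cloud: g' = 0.4467, ΔT' = 7.42/(1−0.4467) = 13.4104 °C.
Change = 13.4104 − 12.4832 = 0.93 °C.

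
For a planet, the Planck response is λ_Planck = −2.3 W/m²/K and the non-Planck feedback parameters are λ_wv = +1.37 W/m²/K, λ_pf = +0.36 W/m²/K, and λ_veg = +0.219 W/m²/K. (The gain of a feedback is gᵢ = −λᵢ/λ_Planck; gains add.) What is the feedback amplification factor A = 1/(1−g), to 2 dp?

6.55

Convert to gains: g_wv = 1.37/2.3 = 0.5957; g_pf = 0.36/2.3 = 0.1565; g_veg = 0.219/2.3 = 0.09522.
Total gain g = 0.84742.
A = 1/(1 − 0.84742) = 6.55.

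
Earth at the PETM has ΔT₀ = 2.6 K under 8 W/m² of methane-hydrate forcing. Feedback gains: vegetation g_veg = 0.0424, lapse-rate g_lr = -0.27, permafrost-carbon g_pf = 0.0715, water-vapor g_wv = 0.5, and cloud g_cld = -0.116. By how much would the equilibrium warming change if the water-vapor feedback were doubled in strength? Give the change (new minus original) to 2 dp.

6.19 K

Original: g = 0.2279, ΔT = 2.6/(1−0.2279) = 3.3674 K.
With doubled water-vapor: g' = 0.7279, ΔT' = 2.6/(1−0.7279) = 9.5553 K.
Change = 9.5553 − 3.3674 = 6.19 K.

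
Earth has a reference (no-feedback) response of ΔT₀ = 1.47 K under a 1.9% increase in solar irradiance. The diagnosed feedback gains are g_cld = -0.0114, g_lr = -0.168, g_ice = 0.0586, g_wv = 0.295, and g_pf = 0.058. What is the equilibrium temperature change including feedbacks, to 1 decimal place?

Total gain g = -0.0114 − 0.168 + 0.0586 + 0.295 + 0.058 = 0.2322.
Amplification A = 1/(1 − 0.2322) = 1.302.
ΔT = 1.47 × 1.302 = 1.9 K.

1.9 K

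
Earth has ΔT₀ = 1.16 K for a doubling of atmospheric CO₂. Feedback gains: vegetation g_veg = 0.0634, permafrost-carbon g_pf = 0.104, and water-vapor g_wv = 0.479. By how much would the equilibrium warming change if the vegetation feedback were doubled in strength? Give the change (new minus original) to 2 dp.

Original: g = 0.6464, ΔT = 1.16/(1−0.6464) = 3.2805 K.
With doubled vegetation: g' = 0.7098, ΔT' = 1.16/(1−0.7098) = 3.9972 K.
Change = 3.9972 − 3.2805 = 0.72 K.

0.72 K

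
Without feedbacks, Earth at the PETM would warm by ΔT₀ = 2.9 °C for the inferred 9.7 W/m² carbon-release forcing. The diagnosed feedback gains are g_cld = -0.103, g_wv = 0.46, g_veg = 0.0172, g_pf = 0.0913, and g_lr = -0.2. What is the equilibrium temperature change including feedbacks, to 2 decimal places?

3.95 °C

Total gain g = -0.103 + 0.46 + 0.0172 + 0.0913 − 0.2 = 0.2655.
Amplification A = 1/(1 − 0.2655) = 1.361.
ΔT = 2.9 × 1.361 = 3.95 °C.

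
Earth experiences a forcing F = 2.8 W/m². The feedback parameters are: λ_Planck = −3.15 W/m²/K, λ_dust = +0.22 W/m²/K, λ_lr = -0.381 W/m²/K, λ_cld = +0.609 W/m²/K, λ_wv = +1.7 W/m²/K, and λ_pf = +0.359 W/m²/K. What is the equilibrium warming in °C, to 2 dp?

4.35 °C

Net feedback parameter λ = (−3.15) + (+0.22) + (-0.381) + (+0.609) + (+1.7) + (+0.359) = -0.643 W/m²/K.
ΔT = −F/λ = −2.8/(-0.643) = 4.35 °C.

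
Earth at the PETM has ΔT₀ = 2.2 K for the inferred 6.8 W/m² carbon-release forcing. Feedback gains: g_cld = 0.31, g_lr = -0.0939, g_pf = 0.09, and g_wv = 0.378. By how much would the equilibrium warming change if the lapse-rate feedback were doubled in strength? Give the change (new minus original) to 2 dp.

-1.60 K

Original: g = 0.6841, ΔT = 2.2/(1−0.6841) = 6.9642 K.
With doubled lapse-rate: g' = 0.5902, ΔT' = 2.2/(1−0.5902) = 5.3685 K.
Change = 5.3685 − 6.9642 = -1.60 K.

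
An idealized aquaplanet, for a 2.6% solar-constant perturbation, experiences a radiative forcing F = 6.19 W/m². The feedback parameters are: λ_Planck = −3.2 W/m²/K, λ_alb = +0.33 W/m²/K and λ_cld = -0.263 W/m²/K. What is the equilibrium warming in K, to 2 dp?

1.98 K

Net feedback parameter λ = (−3.2) + (+0.33) + (-0.263) = -3.133 W/m²/K.
ΔT = −F/λ = −6.19/(-3.133) = 1.98 K.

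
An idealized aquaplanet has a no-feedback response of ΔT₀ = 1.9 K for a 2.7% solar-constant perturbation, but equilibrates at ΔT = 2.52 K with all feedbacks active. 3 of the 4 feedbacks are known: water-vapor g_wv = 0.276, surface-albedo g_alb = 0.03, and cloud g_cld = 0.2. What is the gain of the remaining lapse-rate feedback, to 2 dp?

-0.26

Amplification A = ΔT/ΔT₀ = 2.52/1.9 = 1.326.
Total gain g = 1 − 1/A = 1 − 1/1.326 = 0.2459.
Known gains sum to 0.276 + 0.03 + 0.2 = 0.506.
g_lr = 0.2459 − 0.506 = -0.26.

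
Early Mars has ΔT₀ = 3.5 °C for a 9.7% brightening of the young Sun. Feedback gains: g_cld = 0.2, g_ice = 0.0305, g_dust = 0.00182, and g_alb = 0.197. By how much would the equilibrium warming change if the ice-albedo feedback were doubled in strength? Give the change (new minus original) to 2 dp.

Original: g = 0.42932, ΔT = 3.5/(1−0.42932) = 6.1330 °C.
With doubled ice-albedo: g' = 0.45982, ΔT' = 3.5/(1−0.45982) = 6.4793 °C.
Change = 6.4793 − 6.1330 = 0.35 °C.

0.35 °C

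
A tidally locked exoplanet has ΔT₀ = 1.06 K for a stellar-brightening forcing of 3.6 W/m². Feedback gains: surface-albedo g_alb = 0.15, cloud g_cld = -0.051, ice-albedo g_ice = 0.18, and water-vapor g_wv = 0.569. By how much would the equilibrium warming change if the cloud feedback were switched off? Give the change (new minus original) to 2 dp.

3.52 K

Original: g = 0.848, ΔT = 1.06/(1−0.848) = 6.9737 K.
Without cloud: g' = 0.899, ΔT' = 1.06/(1−0.899) = 10.4950 K.
Change = 10.4950 − 6.9737 = 3.52 K.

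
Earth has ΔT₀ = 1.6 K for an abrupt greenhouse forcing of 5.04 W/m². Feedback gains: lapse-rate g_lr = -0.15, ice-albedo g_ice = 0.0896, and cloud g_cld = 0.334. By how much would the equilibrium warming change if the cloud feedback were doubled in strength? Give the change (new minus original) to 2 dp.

Original: g = 0.2736, ΔT = 1.6/(1−0.2736) = 2.2026 K.
With doubled cloud: g' = 0.6076, ΔT' = 1.6/(1−0.6076) = 4.0775 K.
Change = 4.0775 − 2.2026 = 1.87 K.

1.87 K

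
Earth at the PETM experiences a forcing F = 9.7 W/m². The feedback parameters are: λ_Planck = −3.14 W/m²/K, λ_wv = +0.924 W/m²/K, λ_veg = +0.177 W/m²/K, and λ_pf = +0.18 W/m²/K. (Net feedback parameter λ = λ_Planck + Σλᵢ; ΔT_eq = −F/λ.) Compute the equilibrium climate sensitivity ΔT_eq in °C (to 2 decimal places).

Net feedback parameter λ = (−3.14) + (+0.924) + (+0.177) + (+0.18) = -1.859 W/m²/K.
ΔT = −F/λ = −9.7/(-1.859) = 5.22 °C.

5.22 °C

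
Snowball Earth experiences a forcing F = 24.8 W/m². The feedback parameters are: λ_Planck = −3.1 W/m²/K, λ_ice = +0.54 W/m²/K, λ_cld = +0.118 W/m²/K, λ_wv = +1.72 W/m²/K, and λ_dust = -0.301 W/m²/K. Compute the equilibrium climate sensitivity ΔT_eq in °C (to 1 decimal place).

24.2 °C

Net feedback parameter λ = (−3.1) + (+0.54) + (+0.118) + (+1.72) + (-0.301) = -1.023 W/m²/K.
ΔT = −F/λ = −24.8/(-1.023) = 24.2 °C.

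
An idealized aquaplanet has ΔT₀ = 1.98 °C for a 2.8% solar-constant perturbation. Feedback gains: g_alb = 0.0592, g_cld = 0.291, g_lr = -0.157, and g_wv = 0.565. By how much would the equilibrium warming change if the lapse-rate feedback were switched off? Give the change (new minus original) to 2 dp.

Original: g = 0.7582, ΔT = 1.98/(1−0.7582) = 8.1886 °C.
Without lapse-rate: g' = 0.9152, ΔT' = 1.98/(1−0.9152) = 23.3491 °C.
Change = 23.3491 − 8.1886 = 15.16 °C.

15.16 °C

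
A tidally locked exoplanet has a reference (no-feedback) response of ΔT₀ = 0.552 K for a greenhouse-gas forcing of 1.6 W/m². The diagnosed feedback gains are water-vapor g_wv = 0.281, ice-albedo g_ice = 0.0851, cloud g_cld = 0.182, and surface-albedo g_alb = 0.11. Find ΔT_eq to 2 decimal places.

Total gain g = 0.281 + 0.0851 + 0.182 + 0.11 = 0.6581.
Amplification A = 1/(1 − 0.6581) = 2.925.
ΔT = 0.552 × 2.925 = 1.61 K.

1.61 K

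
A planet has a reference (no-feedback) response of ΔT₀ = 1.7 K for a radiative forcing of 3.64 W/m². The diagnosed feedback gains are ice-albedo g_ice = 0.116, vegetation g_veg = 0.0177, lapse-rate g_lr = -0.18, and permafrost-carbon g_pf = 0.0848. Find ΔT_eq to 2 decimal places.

Total gain g = 0.116 + 0.0177 − 0.18 + 0.0848 = 0.0385.
Amplification A = 1/(1 − 0.0385) = 1.04.
ΔT = 1.7 × 1.04 = 1.77 K.

1.77 K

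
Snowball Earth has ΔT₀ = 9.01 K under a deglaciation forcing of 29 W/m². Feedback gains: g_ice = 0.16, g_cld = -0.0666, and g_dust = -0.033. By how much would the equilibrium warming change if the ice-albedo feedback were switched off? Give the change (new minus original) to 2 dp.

Original: g = 0.0604, ΔT = 9.01/(1−0.0604) = 9.5892 K.
Without ice-albedo: g' = -0.0996, ΔT' = 9.01/(1+0.0996) = 8.1939 K.
Change = 8.1939 − 9.5892 = -1.40 K.

-1.40 K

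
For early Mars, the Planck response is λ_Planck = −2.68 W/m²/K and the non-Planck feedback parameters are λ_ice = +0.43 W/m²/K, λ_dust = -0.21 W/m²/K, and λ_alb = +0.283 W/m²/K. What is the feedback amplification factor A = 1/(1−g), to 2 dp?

Convert to gains: g_ice = 0.43/2.68 = 0.1604; g_dust = -0.21/2.68 = -0.07836; g_alb = 0.283/2.68 = 0.1056.
Total gain g = 0.18764.
A = 1/(1 − 0.18764) = 1.23.

1.23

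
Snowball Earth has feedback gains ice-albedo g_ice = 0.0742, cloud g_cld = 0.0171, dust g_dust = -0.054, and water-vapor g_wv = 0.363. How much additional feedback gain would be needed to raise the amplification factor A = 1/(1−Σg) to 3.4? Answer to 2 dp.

Current total gain = 0.4003.
Target gain for A = 3.4: g* = 1 − 1/3.4 = 0.7059.
Additional gain needed = 0.7059 − 0.4003 = 0.31.

0.31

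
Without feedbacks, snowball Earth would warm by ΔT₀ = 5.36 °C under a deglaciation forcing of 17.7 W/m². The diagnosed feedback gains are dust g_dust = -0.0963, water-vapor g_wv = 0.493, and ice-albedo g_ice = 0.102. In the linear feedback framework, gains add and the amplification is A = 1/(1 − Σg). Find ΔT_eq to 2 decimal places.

Total gain g = -0.0963 + 0.493 + 0.102 = 0.4987.
Amplification A = 1/(1 − 0.4987) = 1.995.
ΔT = 5.36 × 1.995 = 10.69 °C.

10.69 °C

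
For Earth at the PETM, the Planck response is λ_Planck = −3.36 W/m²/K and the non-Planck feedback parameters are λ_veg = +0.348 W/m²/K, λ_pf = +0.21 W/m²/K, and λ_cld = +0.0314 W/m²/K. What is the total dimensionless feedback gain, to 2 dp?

0.18

Convert to gains: g_veg = 0.348/3.36 = 0.1036; g_pf = 0.21/3.36 = 0.0625; g_cld = 0.0314/3.36 = 0.009345.
Total gain g = 0.175445.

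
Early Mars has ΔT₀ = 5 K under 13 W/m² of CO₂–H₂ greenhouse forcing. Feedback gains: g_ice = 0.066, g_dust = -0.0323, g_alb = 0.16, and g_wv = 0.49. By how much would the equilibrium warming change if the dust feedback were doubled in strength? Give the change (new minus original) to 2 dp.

Original: g = 0.6837, ΔT = 5/(1−0.6837) = 15.8078 K.
With doubled dust: g' = 0.6514, ΔT' = 5/(1−0.6514) = 14.3431 K.
Change = 14.3431 − 15.8078 = -1.46 K.

-1.46 K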